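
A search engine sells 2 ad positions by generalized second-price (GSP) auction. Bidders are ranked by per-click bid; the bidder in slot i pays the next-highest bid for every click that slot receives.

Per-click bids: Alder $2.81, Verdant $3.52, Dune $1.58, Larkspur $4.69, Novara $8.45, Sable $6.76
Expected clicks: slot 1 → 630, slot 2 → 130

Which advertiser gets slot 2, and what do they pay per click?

Per-click bids in order: $8.45 (Novara) > $6.76 (Sable) > $4.69 (Larkspur) > …
Slot 2 goes to the second-ranked bidder, Sable, who pays the next bid down: $4.69/click.

Sable; $4.69 per click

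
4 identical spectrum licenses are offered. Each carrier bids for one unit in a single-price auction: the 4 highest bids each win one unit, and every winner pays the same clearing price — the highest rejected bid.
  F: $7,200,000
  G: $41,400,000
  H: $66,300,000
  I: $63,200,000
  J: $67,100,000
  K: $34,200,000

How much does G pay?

G pays $34,200,000

Sorting: 67,100,000 (J), 66,300,000 (H), 63,200,000 (I), 41,400,000 (G), 34,200,000 (K), 7,200,000 (F)
The 4 highest are J, H, I, G.
Highest unsuccessful bid: $34,200,000 → clearing price.
G wins → pays $34,200,000.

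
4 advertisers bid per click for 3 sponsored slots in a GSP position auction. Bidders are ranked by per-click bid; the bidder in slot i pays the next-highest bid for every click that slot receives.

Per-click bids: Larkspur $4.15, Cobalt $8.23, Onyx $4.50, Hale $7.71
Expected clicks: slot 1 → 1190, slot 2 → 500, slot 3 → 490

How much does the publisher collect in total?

Sorting advertisers: $8.23 (Cobalt) > $7.71 (Hale) > $4.50 (Onyx) > $4.15 (Larkspur)
Slot 1: Cobalt pays $7.71 × 1190 = $9174.90
Slot 2: Hale pays $4.50 × 500 = $2250.00
Slot 3: Onyx pays $4.15 × 490 = $2033.50
Total = $13458.40

Total revenue: $13458.40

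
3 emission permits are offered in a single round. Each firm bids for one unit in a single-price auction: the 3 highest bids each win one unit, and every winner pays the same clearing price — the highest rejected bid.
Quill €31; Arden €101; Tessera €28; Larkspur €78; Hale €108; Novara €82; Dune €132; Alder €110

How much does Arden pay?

Arden pays €0

Sorting: 132 (Dune), 110 (Alder), 108 (Hale), 101 (Arden), 82 (Novara), …
The 3 highest are Dune, Alder, Hale.
Highest unsuccessful bid: €101 → clearing price.
Arden does not win → pays €0.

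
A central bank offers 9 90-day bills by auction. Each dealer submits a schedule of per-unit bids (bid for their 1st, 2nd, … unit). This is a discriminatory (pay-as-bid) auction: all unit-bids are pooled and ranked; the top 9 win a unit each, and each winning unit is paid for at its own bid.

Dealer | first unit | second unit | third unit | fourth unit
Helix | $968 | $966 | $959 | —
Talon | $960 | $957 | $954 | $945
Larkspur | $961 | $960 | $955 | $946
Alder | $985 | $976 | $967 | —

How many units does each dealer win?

Alder 3, Helix 3, Larkspur 2, Talon 1

All unit-bids, highest first — top 9: 985 (Alder-1), 976 (Alder-2), 968 (Helix-1), 967 (Alder-3), 966 (Helix-2), 961 (Larkspur-1), 960 (Talon-1), 960 (Larkspur-2), 959 (Helix-3)
Next rejected bid: $957 (not a price — pay-as-bid).
Allocation: Alder 3, Helix 3, Larkspur 2, Talon 1.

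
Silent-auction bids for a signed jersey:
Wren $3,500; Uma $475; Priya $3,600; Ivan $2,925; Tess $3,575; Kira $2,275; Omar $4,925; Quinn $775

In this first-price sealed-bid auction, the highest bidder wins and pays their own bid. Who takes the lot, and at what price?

Bids ranked: 4,925 (Omar) > 3,600 (Priya) > 3,575 (Tess) > 3,500 (Wren) > 2,925 (Ivan) > 2,275 (Kira) > …
First-price: Omar pays what they bid, $4,925.

Omar pays $4,925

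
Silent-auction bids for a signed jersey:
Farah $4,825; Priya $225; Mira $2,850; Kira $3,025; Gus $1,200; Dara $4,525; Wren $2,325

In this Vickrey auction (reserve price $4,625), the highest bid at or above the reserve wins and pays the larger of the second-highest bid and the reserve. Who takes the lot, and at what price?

Bids ranked: 4,825 (Farah) > 4,525 (Dara) > 3,025 (Kira) > 2,850 (Mira) > 2,325 (Wren) > 1,200 (Gus) > …
Farah has the top bid at or above the reserve ($4,825).
max(second-highest $4,525, reserve $4,625) = $4,625.

Farah pays $4,625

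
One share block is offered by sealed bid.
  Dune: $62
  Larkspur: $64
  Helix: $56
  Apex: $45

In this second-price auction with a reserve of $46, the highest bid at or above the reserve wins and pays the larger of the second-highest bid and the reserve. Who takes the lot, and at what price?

Larkspur pays $62

Bids in order: 64 (Larkspur) > 62 (Dune) > 56 (Helix) > 45 (Apex)
Larkspur has the top bid at or above the reserve ($64).
Second-highest bid $62 exceeds the reserve $46 → payment $62.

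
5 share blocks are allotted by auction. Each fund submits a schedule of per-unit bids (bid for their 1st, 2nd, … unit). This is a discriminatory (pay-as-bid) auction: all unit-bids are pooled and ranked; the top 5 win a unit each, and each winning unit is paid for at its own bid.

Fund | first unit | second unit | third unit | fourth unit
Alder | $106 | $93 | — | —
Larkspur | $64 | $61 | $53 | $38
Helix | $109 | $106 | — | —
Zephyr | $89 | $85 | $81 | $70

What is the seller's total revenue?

Total revenue: $503

All unit-bids, highest first — top 5: 109 (Helix-1), 106 (Alder-1), 106 (Helix-2), 93 (Alder-2), 89 (Zephyr-1)
Next rejected bid: $85 (not a price — pay-as-bid).
Each winning unit pays its own bid.
Revenue = 109 + 106 + 106 + 93 + 89 = $503.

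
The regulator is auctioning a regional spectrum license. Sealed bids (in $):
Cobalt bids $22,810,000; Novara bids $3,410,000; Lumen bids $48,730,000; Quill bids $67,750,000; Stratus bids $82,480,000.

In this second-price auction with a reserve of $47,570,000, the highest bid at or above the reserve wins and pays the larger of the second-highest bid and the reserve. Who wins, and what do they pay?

Second-price auction with a reserve of $47,570,000: the highest bid at or above the reserve wins and pays the larger of the second-highest bid and the reserve.
Bids in order: 82,480,000 (Stratus) > 67,750,000 (Quill) > 48,730,000 (Lumen) > 22,810,000 (Cobalt) > 3,410,000 (Novara)
Highest eligible bid: Stratus at $82,480,000.
Second-highest bid $67,750,000 exceeds the reserve $47,570,000 → payment $67,750,000.

Stratus pays $67,750,000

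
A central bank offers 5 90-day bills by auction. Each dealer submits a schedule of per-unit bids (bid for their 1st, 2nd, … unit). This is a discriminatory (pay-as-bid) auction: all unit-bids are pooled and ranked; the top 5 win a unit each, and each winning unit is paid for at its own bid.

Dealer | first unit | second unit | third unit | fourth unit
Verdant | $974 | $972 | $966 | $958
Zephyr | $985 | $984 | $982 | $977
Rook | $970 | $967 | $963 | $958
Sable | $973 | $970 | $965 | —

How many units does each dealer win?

Verdant 1, Zephyr 4

Pooled unit-bids ranked (top 5): 985 (Zephyr-1), 984 (Zephyr-2), 982 (Zephyr-3), 977 (Zephyr-4), 974 (Verdant-1)
Next rejected bid: $973 (not a price — pay-as-bid).
Allocation: Verdant 1, Zephyr 4.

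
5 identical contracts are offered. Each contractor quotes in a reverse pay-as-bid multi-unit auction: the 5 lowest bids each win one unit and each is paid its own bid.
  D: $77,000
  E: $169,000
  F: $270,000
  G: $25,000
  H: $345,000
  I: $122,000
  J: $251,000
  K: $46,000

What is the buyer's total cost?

Total cost: $439,000

Sorting: 25,000 (G), 46,000 (K), 77,000 (D), 122,000 (I), 169,000 (E), 251,000 (J), 270,000 (F), …
Lowest 5: G, K, D, I, E.
Total cost = 25,000 + 46,000 + 77,000 + 122,000 + 169,000 = $439,000.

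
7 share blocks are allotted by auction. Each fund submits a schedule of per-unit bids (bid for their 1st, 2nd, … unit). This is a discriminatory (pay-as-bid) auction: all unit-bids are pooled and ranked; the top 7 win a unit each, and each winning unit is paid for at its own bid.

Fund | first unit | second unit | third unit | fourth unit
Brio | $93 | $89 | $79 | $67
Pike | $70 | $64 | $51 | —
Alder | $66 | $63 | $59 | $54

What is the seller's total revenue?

Total revenue: $528

All unit-bids, highest first — top 7: 93 (Brio-1), 89 (Brio-2), 79 (Brio-3), 70 (Pike-1), 67 (Brio-4), 66 (Alder-1), 64 (Pike-2)
Next rejected bid: $63 (not a price — pay-as-bid).
Each winning unit pays its own bid.
Revenue = 93 + 89 + 79 + 70 + 67 + 66 + 64 = $528.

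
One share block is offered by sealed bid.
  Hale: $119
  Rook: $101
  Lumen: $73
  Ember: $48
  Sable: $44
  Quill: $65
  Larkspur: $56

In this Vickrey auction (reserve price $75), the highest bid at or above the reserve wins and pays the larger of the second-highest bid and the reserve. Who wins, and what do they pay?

Hale pays $101

Rule: the highest bid at or above the reserve wins and pays the larger of the second-highest bid and the reserve.
Sorting bids: 119 (Hale) > 101 (Rook) > 73 (Lumen) > 65 (Quill) > 56 (Larkspur) > 48 (Ember) > …
Hale has the top bid at or above the reserve ($119).
max(second-highest $101, reserve $75) = $101; the reserve does not bind.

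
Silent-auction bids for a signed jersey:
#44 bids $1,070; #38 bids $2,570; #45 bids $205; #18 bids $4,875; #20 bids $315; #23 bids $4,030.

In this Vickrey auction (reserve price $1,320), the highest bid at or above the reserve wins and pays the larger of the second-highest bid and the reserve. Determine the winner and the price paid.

#18 pays $4,030

Rule: the highest bid at or above the reserve wins and pays the larger of the second-highest bid and the reserve.
Sorting bids: 4,875 (#18) > 4,030 (#23) > 2,570 (#38) > 1,070 (#44) > 315 (#20) > 205 (#45)
#18 has the top bid at or above the reserve ($4,875).
Second-highest bid $4,030 exceeds the reserve $1,320 → payment $4,030.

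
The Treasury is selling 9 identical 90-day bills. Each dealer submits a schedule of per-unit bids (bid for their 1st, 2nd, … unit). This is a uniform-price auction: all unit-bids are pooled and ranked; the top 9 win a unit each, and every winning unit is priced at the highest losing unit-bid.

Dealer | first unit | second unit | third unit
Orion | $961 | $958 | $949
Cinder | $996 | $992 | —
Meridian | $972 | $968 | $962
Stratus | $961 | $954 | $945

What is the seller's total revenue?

Total revenue: $8,541

All unit-bids, highest first — top 9: 996 (Cinder-1), 992 (Cinder-2), 972 (Meridian-1), 968 (Meridian-2), 962 (Meridian-3), 961 (Orion-1), 961 (Stratus-1), 958 (Orion-2), 954 (Stratus-2)
Highest rejected unit-bid = $949.
Allocation: Cinder 2, Meridian 3, Orion 2, Stratus 2. Every unit priced at $949.
Revenue = 9 × 949 = $8,541.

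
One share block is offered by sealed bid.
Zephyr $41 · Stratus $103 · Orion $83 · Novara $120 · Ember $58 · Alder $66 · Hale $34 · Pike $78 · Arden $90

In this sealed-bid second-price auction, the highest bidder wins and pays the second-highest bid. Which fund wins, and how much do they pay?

Novara pays $103

Bids ranked: 120 (Novara) > 103 (Stratus) > 90 (Arden) > 83 (Orion) > 78 (Pike) > 66 (Alder) > …
Second-price: Novara pays Stratus's bid of $103.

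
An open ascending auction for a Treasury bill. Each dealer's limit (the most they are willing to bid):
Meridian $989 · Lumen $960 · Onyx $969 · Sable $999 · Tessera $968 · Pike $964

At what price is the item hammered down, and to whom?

Sable wins at $989

Limits ranked: 999 (Sable) > 989 (Meridian) > 969 (Onyx) > 968 (Tessera) > 964 (Pike) > 960 (Lumen)
Bidding ends when Meridian exits at $989; Sable takes it.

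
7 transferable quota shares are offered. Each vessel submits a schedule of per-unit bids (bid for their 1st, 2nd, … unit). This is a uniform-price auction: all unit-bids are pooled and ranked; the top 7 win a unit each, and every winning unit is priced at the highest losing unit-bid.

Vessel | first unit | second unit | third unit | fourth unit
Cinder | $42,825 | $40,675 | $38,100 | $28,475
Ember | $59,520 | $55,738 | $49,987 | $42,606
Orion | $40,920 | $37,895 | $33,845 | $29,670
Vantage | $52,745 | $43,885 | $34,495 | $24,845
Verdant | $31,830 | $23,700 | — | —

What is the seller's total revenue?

Total revenue: $286,440

Merging the schedules and taking the best 7: 59,520 (Ember-1), 55,738 (Ember-2), 52,745 (Vantage-1), 49,987 (Ember-3), 43,885 (Vantage-2), 42,825 (Cinder-1), 42,606 (Ember-4)
First bid not allocated: $40,920.
Allocation: Cinder 1, Ember 4, Vantage 2. Every unit priced at $40,920.
Revenue = 7 × 40,920 = $286,440.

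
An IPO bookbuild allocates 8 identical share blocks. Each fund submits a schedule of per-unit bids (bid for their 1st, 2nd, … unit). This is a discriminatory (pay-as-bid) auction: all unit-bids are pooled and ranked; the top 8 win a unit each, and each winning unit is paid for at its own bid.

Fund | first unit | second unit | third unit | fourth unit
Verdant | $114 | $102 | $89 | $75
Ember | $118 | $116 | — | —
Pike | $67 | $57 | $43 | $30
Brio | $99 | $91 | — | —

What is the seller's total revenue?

Total revenue: $804

Merging the schedules and taking the best 8: 118 (Ember-1), 116 (Ember-2), 114 (Verdant-1), 102 (Verdant-2), 99 (Brio-1), 91 (Brio-2), 89 (Verdant-3), 75 (Verdant-4)
Next rejected bid: $67 (not a price — pay-as-bid).
Each winning unit pays its own bid.
Revenue = 118 + 116 + 114 + 102 + 99 + 91 + 89 + 75 = $804.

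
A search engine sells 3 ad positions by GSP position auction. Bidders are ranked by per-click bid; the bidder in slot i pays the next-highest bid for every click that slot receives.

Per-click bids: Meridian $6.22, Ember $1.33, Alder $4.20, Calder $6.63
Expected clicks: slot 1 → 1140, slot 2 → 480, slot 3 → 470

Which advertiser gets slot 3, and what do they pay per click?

Alder; $1.33 per click

Ranked by bid: $6.63 (Calder) > $6.22 (Meridian) > $4.20 (Alder) > $1.33 (Ember)
Slot 3 goes to the third-ranked bidder, Alder, who pays the next bid down: $1.33/click.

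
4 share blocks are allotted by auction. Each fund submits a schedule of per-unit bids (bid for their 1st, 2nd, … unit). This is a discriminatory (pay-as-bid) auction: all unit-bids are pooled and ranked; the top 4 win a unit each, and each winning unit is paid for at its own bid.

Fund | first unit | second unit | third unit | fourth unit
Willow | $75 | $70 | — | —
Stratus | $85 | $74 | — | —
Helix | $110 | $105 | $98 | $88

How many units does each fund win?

Helix 4

Pooled unit-bids ranked (top 4): 110 (Helix-1), 105 (Helix-2), 98 (Helix-3), 88 (Helix-4)
Next rejected bid: $85 (not a price — pay-as-bid).
Allocation: Helix 4.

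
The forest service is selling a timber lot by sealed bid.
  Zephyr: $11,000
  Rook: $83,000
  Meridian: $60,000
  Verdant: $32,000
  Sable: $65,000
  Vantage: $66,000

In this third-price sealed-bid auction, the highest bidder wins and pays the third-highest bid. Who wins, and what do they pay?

Rook pays $65,000

Third-price sealed-bid auction: the highest bidder wins and pays the third-highest bid.
Sorting bids: 83,000 (Rook) > 66,000 (Vantage) > 65,000 (Sable) > 60,000 (Meridian) > 32,000 (Verdant) > 11,000 (Zephyr)
Rook wins; payment is bid #3 in the ranking = $65,000.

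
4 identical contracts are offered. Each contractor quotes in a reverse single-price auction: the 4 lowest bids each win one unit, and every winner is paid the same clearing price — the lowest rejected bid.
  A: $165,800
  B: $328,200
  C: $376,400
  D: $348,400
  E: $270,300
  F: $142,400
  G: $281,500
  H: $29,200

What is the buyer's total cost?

Total cost: $1,126,000

Bids ranked low→high: 29,200 (H), 142,400 (F), 165,800 (A), 270,300 (E), 281,500 (G), 328,200 (B), …
Winners (4 units): H, F, A, E.
First losing bid is G's $281,500, which sets the uniform price.
Total cost = 4 × $281,500 = $1,126,000.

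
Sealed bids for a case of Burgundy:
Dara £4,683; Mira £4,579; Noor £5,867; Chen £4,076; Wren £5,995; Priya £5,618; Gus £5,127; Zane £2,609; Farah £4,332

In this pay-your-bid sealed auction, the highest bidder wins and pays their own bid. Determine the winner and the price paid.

Rule: the highest bidder wins and pays their own bid.
Sorting bids: 5,995 (Wren) > 5,867 (Noor) > 5,618 (Priya) > 5,127 (Gus) > 4,683 (Dara) > 4,579 (Mira) > …
First-price: Wren pays what they bid, £5,995.

Wren pays £5,995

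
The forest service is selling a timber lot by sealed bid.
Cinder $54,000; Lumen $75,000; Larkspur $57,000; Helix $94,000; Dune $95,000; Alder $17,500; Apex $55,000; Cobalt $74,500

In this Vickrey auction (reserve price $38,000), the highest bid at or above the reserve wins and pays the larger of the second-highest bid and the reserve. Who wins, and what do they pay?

Dune pays $94,000

Sorting bids: 95,000 (Dune) > 94,000 (Helix) > 75,000 (Lumen) > 74,500 (Cobalt) > 57,000 (Larkspur) > 55,000 (Apex) > …
Highest eligible bid: Dune at $95,000.
Second-highest bid $94,000 exceeds the reserve $38,000 → payment $94,000.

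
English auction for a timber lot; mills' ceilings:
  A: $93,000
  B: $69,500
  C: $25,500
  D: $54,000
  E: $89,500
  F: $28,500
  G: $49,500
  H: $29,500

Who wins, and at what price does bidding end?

Sorting limits: 93,000 (A) > 89,500 (E) > 69,500 (B) > 54,000 (D) > 49,500 (G) > 29,500 (H) > …
Bidding ends when E exits at $89,500; A takes it.

A wins at $89,500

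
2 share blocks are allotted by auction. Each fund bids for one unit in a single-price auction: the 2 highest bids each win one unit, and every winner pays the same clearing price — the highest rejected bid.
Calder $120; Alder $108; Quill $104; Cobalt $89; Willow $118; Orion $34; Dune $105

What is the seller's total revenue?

Ordering the bids: 120 (Calder), 118 (Willow), 108 (Alder), 105 (Dune), …
Top 2: Calder, Willow.
Clearing price = highest rejected bid = $108.
Total revenue = 2 × $108 = $216.

Total revenue: $216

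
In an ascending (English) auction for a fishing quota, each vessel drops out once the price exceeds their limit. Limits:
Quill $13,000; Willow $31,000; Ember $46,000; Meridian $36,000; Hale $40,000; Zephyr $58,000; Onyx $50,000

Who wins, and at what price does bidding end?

Zephyr wins at $50,000

Sorting limits: 58,000 (Zephyr) > 50,000 (Onyx) > 46,000 (Ember) > 40,000 (Hale) > 36,000 (Meridian) > 31,000 (Willow) > …
Bidding ends when Onyx exits at $50,000; Zephyr takes it.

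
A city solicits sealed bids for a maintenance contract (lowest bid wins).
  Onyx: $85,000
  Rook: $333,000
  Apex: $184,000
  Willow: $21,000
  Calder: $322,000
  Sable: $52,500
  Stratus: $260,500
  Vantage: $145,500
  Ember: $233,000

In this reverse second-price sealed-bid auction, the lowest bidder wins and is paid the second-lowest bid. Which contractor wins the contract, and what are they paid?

Bids in order: 21,000 (Willow) < 52,500 (Sable) < 85,000 (Onyx) < 145,500 (Vantage) < 184,000 (Apex) < 233,000 (Ember) < …
Willow is lowest; is paid the second-lowest bid, $52,500.

Willow is paid $52,500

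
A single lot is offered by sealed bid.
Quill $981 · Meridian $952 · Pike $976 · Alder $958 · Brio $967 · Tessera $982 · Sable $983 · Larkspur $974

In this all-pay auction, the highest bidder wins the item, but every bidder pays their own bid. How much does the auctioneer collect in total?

Bids ranked: 983 (Sable) > 982 (Tessera) > 981 (Quill) > 976 (Pike) > 974 (Larkspur) > 967 (Brio) > …
Every bidder forfeits their bid regardless of winning.
Revenue = 981 + 952 + 976 + 958 + 967 + 982 + 983 + 974 = $7,773.

Total revenue: $7,773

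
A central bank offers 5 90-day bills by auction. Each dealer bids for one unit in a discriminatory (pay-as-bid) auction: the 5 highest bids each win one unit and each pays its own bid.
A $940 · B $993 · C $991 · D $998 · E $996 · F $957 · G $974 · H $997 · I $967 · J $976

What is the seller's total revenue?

Total revenue: $4,975

Sorting: 998 (D), 997 (H), 996 (E), 993 (B), 991 (C), 976 (J), 974 (G), …
Winners (5 units): D, H, E, B, C.
Total revenue = 998 + 997 + 996 + 993 + 991 = $4,975.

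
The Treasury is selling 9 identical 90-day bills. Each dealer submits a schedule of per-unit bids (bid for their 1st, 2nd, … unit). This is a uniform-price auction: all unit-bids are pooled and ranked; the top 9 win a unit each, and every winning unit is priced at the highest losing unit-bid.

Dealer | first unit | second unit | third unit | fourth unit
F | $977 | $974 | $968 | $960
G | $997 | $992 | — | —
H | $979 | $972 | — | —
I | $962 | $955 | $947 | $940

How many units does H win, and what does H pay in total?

All unit-bids, highest first — top 9: 997 (G-1), 992 (G-2), 979 (H-1), 977 (F-1), 974 (F-2), 972 (H-2), 968 (F-3), 962 (I-1), 960 (F-4)
The (k+1)-th unit-bid is $955.
H wins 2 unit(s) at $955 each.

H: 2 units, pays $1,910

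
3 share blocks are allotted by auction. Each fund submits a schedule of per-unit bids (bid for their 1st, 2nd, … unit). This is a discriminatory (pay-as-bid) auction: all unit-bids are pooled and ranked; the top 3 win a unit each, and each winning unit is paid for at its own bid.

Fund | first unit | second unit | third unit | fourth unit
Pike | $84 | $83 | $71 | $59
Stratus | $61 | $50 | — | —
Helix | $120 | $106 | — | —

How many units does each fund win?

All unit-bids, highest first — top 3: 120 (Helix-1), 106 (Helix-2), 84 (Pike-1)
Next rejected bid: $83 (not a price — pay-as-bid).
Allocation: Helix 2, Pike 1.

Helix 2, Pike 1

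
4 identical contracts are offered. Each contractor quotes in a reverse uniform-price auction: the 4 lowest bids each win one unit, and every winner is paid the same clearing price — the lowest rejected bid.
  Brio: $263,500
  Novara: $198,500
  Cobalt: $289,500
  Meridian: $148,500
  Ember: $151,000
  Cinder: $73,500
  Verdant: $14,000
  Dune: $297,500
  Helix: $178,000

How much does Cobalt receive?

Cobalt is paid $0

Bids ranked low→high: 14,000 (Verdant), 73,500 (Cinder), 148,500 (Meridian), 151,000 (Ember), 178,000 (Helix), 198,500 (Novara), …
Winners (4 units): Verdant, Cinder, Meridian, Ember.
First losing bid is Helix's $178,000, which sets the uniform price.
Cobalt does not win → is paid $0.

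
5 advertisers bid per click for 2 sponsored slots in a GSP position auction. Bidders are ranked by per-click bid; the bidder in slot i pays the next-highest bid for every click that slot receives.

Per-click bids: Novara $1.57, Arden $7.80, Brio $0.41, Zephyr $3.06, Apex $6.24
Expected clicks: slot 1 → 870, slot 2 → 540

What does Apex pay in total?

Sorting advertisers: $7.80 (Arden) > $6.24 (Apex) > $3.06 (Zephyr) > …
Apex holds slot 2 → pays next bid $3.06 × 540 clicks = $1652.40.

Apex pays $1652.40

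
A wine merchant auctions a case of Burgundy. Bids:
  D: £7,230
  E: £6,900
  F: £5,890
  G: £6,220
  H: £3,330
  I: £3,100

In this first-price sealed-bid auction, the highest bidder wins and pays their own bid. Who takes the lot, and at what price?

D pays £7,230

Bids ranked: 7,230 (D) > 6,900 (E) > 6,220 (G) > 5,890 (F) > 3,330 (H) > 3,100 (I)
D has the highest bid and pays exactly that: £7,230.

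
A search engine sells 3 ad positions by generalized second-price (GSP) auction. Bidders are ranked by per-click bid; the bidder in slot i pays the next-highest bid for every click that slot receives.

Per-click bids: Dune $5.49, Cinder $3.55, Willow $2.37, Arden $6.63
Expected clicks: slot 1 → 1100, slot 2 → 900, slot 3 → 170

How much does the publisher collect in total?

Total revenue: $9636.90

Sorting advertisers: $6.63 (Arden) > $5.49 (Dune) > $3.55 (Cinder) > $2.37 (Willow)
Slot 1: Arden pays $5.49 × 1100 = $6039.00
Slot 2: Dune pays $3.55 × 900 = $3195.00
Slot 3: Cinder pays $2.37 × 170 = $402.90
Total = $9636.90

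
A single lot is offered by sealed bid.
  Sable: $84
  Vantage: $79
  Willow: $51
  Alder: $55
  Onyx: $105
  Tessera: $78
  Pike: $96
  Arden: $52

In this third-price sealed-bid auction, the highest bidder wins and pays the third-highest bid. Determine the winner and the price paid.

Onyx pays $84

Third-price sealed-bid auction: the highest bidder wins and pays the third-highest bid.
Bids ranked: 105 (Onyx) > 96 (Pike) > 84 (Sable) > 79 (Vantage) > 78 (Tessera) > 55 (Alder) > …
Onyx is highest; pays the third-highest bid, $84.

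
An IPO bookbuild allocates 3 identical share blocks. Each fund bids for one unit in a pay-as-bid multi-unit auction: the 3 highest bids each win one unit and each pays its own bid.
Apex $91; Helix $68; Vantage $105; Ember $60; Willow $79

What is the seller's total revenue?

Total revenue: $275

Bids ranked high→low: 105 (Vantage), 91 (Apex), 79 (Willow), 68 (Helix), 60 (Ember)
Winners (3 units): Vantage, Apex, Willow.
Total revenue = 105 + 91 + 79 = $275.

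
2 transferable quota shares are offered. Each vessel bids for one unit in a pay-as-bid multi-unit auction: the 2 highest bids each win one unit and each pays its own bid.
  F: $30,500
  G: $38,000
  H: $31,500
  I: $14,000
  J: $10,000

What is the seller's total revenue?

Ordering the bids: 38,000 (G), 31,500 (H), 30,500 (F), 14,000 (I), …
The 2 highest are G, H.
Total revenue = 38,000 + 31,500 = $69,500.

Total revenue: $69,500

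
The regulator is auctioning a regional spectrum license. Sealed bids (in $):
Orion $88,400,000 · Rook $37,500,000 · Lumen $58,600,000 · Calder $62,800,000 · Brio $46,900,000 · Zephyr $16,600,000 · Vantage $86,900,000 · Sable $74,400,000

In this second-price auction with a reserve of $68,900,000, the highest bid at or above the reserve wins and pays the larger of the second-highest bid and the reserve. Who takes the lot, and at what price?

Rule: the highest bid at or above the reserve wins and pays the larger of the second-highest bid and the reserve.
Bids in order: 88,400,000 (Orion) > 86,900,000 (Vantage) > 74,400,000 (Sable) > 62,800,000 (Calder) > 58,600,000 (Lumen) > 46,900,000 (Brio) > …
Highest eligible bid: Orion at $88,400,000.
Second-highest bid $86,900,000 exceeds the reserve $68,900,000 → payment $86,900,000.

Orion pays $86,900,000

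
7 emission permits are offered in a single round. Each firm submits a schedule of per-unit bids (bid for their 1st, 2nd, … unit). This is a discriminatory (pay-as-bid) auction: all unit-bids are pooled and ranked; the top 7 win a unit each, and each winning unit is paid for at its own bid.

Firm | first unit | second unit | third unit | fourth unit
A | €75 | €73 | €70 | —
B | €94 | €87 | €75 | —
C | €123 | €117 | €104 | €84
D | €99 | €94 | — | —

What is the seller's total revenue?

Total revenue: €718

All unit-bids, highest first — top 7: 123 (C-1), 117 (C-2), 104 (C-3), 99 (D-1), 94 (B-1), 94 (D-2), 87 (B-2)
Next rejected bid: €84 (not a price — pay-as-bid).
Each winning unit pays its own bid.
Revenue = 123 + 117 + 104 + 99 + 94 + 94 + 87 = €718.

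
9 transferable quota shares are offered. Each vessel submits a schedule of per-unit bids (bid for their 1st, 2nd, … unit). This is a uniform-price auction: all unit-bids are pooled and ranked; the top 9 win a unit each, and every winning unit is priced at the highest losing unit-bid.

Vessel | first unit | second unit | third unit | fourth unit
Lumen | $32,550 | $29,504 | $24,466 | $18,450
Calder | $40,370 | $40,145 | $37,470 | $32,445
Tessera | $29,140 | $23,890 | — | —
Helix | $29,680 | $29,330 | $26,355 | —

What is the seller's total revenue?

Merging the schedules and taking the best 9: 40,370 (Calder-1), 40,145 (Calder-2), 37,470 (Calder-3), 32,550 (Lumen-1), 32,445 (Calder-4), 29,680 (Helix-1), 29,504 (Lumen-2), 29,330 (Helix-2), 29,140 (Tessera-1)
First bid not allocated: $26,355.
Allocation: Calder 4, Helix 2, Lumen 2, Tessera 1. Every unit priced at $26,355.
Revenue = 9 × 26,355 = $237,195.

Total revenue: $237,195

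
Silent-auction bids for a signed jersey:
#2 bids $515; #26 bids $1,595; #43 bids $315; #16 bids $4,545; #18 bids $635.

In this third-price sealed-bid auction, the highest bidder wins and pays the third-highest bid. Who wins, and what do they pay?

#16 pays $635

Sorting bids: 4,545 (#16) > 1,595 (#26) > 635 (#18) > 515 (#2) > 315 (#43)
#16 wins; payment is bid #3 in the ranking = $635.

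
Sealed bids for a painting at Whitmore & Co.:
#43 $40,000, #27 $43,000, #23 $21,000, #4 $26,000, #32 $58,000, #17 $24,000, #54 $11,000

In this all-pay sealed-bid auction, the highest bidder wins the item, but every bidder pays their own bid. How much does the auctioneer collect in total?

Bids in order: 58,000 (#32) > 43,000 (#27) > 40,000 (#43) > 26,000 (#4) > 24,000 (#17) > 21,000 (#23) > …
#32 wins with the top bid; all bids are sunk regardless.
Every bidder forfeits their bid regardless of winning.
Revenue = 40,000 + 43,000 + 21,000 + 26,000 + 58,000 + 24,000 + 11,000 = $223,000.

Total revenue: $223,000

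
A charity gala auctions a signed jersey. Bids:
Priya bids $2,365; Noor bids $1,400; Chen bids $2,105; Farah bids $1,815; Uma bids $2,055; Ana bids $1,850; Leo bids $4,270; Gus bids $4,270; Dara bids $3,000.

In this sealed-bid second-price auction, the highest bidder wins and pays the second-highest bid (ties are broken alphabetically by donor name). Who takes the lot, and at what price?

Gus pays $4,270

Rule: the highest bidder wins and pays the second-highest bid.
Bids ranked: 4,270 (Gus) > 4,270 (Leo) > 3,000 (Dara) > 2,365 (Priya) > 2,105 (Chen) > 2,055 (Uma) > …
Tie at $4,270 → Gus wins by tie-break.
Gus wins with the highest bid; price is set by the runner-up at $4,270.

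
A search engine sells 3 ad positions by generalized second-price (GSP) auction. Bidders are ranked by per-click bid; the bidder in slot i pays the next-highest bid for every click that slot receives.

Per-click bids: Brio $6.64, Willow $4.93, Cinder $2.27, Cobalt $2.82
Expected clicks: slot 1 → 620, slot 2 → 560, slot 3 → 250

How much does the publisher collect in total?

Per-click bids in order: $6.64 (Brio) > $4.93 (Willow) > $2.82 (Cobalt) > $2.27 (Cinder)
Slot 1: Brio pays $4.93 × 620 = $3056.60
Slot 2: Willow pays $2.82 × 560 = $1579.20
Slot 3: Cobalt pays $2.27 × 250 = $567.50
Total = $5203.30

Total revenue: $5203.30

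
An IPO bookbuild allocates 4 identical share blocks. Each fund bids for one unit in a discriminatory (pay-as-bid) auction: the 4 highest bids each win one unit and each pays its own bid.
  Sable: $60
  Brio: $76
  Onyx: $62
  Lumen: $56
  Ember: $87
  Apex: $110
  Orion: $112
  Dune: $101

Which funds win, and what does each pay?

Orion $112, Apex $110, Dune $101, Ember $87

Bids ranked high→low: 112 (Orion), 110 (Apex), 101 (Dune), 87 (Ember), 76 (Brio), 62 (Onyx), …
Winners (4 units): Orion, Apex, Dune, Ember.
Each winner pays its own bid: Orion $112, Apex $110, Dune $101, Ember $87.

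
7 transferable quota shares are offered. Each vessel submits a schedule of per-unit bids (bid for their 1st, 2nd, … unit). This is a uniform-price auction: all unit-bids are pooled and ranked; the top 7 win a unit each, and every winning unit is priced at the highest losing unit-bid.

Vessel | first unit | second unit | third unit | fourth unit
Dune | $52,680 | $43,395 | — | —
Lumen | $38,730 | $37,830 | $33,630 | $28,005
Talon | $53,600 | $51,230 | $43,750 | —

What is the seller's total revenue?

Total revenue: $235,410

Pooled unit-bids ranked (top 7): 53,600 (Talon-1), 52,680 (Dune-1), 51,230 (Talon-2), 43,750 (Talon-3), 43,395 (Dune-2), 38,730 (Lumen-1), 37,830 (Lumen-2)
Highest rejected unit-bid = $33,630.
Allocation: Dune 2, Lumen 2, Talon 3. Every unit priced at $33,630.
Revenue = 7 × 33,630 = $235,410.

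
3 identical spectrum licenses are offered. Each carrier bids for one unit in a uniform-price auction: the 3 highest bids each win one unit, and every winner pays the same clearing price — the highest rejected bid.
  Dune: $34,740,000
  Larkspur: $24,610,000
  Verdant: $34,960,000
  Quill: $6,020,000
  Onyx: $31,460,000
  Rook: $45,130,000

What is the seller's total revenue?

Sorting: 45,130,000 (Rook), 34,960,000 (Verdant), 34,740,000 (Dune), 31,460,000 (Onyx), 24,610,000 (Larkspur), …
Top 3: Rook, Verdant, Dune.
Highest unsuccessful bid: $31,460,000 → clearing price.
Total revenue = 3 × $31,460,000 = $94,380,000.

Total revenue: $94,380,000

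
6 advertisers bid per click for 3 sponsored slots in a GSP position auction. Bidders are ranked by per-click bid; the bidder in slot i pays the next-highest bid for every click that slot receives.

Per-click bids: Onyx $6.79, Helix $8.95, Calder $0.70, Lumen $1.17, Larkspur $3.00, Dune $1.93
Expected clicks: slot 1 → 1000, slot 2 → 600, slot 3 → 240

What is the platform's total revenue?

Sorting advertisers: $8.95 (Helix) > $6.79 (Onyx) > $3.00 (Larkspur) > $1.93 (Dune) > …
Slot 1: Helix pays $6.79 × 1000 = $6790.00
Slot 2: Onyx pays $3.00 × 600 = $1800.00
Slot 3: Larkspur pays $1.93 × 240 = $463.20
Total = $9053.20

Total revenue: $9053.20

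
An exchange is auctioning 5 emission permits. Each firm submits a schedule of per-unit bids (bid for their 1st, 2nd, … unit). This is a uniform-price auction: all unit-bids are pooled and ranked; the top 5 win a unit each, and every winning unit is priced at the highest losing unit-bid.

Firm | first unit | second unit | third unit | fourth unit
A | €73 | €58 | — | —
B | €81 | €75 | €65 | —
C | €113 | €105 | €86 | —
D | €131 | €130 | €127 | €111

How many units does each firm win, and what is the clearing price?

All unit-bids, highest first — top 5: 131 (D-1), 130 (D-2), 127 (D-3), 113 (C-1), 111 (D-4)
First bid not allocated: €105.
Allocation: C 1, D 4.

C 1, D 4; clearing price €105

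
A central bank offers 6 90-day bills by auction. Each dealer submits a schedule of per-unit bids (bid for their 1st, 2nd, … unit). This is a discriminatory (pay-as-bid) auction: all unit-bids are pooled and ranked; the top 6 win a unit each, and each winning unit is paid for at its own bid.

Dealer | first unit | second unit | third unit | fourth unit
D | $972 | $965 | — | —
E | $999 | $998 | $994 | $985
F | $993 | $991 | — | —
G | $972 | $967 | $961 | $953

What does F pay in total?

F pays $1,984

All unit-bids, highest first — top 6: 999 (E-1), 998 (E-2), 994 (E-3), 993 (F-1), 991 (F-2), 985 (E-4)
Next rejected bid: $972 (not a price — pay-as-bid).
F's winning unit-bids: 993 + 991 = $1,984.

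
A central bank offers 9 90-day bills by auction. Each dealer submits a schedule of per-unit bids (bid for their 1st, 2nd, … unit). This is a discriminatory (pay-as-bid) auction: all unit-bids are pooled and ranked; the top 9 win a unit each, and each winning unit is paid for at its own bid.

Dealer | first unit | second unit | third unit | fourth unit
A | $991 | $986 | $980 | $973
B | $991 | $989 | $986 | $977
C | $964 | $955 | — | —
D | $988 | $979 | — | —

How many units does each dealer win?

Merging the schedules and taking the best 9: 991 (A-1), 991 (B-1), 989 (B-2), 988 (D-1), 986 (A-2), 986 (B-3), 980 (A-3), 979 (D-2), 977 (B-4)
Next rejected bid: $973 (not a price — pay-as-bid).
Allocation: A 3, B 4, D 2.

A 3, B 4, D 2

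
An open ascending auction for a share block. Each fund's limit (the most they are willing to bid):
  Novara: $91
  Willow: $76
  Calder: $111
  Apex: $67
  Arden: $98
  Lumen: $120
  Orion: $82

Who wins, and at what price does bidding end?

Lumen wins at $111

Rule: the price rises until one bidder remains; the winner pays the price at which the last rival dropped out.
Limits ranked: 120 (Lumen) > 111 (Calder) > 98 (Arden) > 91 (Novara) > 82 (Orion) > 76 (Willow) > …
Once the price passes $111, only Lumen is left; the hammer falls at Calder's limit of $111.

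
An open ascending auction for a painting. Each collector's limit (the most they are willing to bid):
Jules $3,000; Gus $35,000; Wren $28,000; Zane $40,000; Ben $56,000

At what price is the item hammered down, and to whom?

Ben wins at $40,000

Limits ranked: 56,000 (Ben) > 40,000 (Zane) > 35,000 (Gus) > 28,000 (Wren) > 3,000 (Jules)
Once the price passes $40,000, only Ben is left; the hammer falls at Zane's limit of $40,000.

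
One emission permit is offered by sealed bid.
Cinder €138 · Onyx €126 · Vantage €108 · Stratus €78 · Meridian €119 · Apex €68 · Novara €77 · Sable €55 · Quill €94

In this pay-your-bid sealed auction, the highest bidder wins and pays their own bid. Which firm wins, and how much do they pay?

Cinder pays €138

Rule: the highest bidder wins and pays their own bid.
Bids ranked: 138 (Cinder) > 126 (Onyx) > 119 (Meridian) > 108 (Vantage) > 94 (Quill) > 78 (Stratus) > …
First-price: Cinder pays what they bid, €138.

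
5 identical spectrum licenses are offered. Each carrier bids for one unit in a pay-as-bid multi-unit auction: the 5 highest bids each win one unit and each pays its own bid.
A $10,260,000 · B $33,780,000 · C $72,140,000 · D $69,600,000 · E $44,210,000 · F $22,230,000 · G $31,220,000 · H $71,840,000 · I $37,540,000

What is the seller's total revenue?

Total revenue: $295,330,000

Sorting: 72,140,000 (C), 71,840,000 (H), 69,600,000 (D), 44,210,000 (E), 37,540,000 (I), 33,780,000 (B), 31,220,000 (G), …
The 5 highest are C, H, D, E, I.
Total revenue = 72,140,000 + 71,840,000 + 69,600,000 + 44,210,000 + 37,540,000 = $295,330,000.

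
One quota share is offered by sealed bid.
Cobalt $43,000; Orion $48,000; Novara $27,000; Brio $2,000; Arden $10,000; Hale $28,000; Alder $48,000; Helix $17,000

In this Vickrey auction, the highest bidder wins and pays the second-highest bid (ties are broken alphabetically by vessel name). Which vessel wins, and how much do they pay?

Rule: the highest bidder wins and pays the second-highest bid.
Sorting bids: 48,000 (Alder) > 48,000 (Orion) > 43,000 (Cobalt) > 28,000 (Hale) > 27,000 (Novara) > 17,000 (Helix) > …
Tie at $48,000 → Alder wins by tie-break.
Alder is highest; pays the second-highest bid, $48,000.

Alder pays $48,000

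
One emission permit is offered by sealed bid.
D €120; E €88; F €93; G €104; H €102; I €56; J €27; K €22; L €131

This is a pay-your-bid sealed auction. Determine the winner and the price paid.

Sorting bids: 131 (L) > 120 (D) > 104 (G) > 102 (H) > 93 (F) > 88 (E) > …
L is highest → pays own bid, €131.

L pays €131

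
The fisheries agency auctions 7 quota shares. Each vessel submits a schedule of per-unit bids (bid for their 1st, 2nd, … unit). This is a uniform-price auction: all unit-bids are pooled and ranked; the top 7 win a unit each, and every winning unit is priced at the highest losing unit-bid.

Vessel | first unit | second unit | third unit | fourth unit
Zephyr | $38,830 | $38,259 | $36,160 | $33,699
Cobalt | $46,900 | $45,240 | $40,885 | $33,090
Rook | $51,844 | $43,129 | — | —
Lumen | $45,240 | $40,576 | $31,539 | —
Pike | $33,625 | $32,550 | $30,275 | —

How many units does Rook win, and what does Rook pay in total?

Rook: 2 units, pays $77,660

All unit-bids, highest first — top 7: 51,844 (Rook-1), 46,900 (Cobalt-1), 45,240 (Cobalt-2), 45,240 (Lumen-1), 43,129 (Rook-2), 40,885 (Cobalt-3), 40,576 (Lumen-2)
Highest rejected unit-bid = $38,830.
Rook wins 2 unit(s) at $38,830 each.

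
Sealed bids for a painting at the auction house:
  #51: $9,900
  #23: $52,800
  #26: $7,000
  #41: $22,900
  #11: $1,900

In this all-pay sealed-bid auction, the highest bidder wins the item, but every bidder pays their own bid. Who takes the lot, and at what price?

#23 pays $52,800

Sorting bids: 52,800 (#23) > 22,900 (#41) > 9,900 (#51) > 7,000 (#26) > 1,900 (#11)
#23 wins with the top bid; all bids are sunk regardless.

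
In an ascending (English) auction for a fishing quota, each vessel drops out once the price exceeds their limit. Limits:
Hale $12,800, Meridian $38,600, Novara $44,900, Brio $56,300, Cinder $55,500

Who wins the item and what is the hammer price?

Open ascending-bid auction: the price rises until one bidder remains; the winner pays the price at which the last rival dropped out.
Sorting limits: 56,300 (Brio) > 55,500 (Cinder) > 44,900 (Novara) > 38,600 (Meridian) > 12,800 (Hale)
Once the price passes $55,500, only Brio is left; the hammer falls at Cinder's limit of $55,500.

Brio wins at $55,500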